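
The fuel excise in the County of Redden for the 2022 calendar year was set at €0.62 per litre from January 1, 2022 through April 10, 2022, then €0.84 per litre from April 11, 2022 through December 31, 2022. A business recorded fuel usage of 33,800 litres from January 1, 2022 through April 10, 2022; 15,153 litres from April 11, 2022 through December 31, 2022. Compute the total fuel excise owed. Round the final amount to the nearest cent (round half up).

€33,684.52

January 1 – April 10, 2022: 33,800 litres at €0.62/litre → €20,956.00
April 11 – December 31, 2022: 15,153 litres at €0.84/litre → €12,728.52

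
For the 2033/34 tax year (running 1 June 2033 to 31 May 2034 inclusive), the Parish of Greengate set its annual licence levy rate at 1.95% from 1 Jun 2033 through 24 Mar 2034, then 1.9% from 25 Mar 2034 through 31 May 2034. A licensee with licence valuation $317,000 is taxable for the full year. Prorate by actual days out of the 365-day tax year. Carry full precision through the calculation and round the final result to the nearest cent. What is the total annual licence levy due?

1 Jun 2033 – 24 Mar 2034: 297 days at 1.95% → $317,000 × 1.95% × 297/365 = $5,029.8781
25 Mar – 31 May 2034: 68 days at 1.9% → $317,000 × 1.9% × 68/365 = $1,122.0932
Total = $6,151.9712

$6,151.97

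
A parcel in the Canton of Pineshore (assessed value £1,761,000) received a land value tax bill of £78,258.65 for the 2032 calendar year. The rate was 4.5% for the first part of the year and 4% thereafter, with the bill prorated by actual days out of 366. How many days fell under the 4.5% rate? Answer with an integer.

325 days

Let d = days at the first rate; then 366 − d days at the second rate.
£1,761,000 × [4.5%·d + 4%·(366−d)] / 366 = £78,258.65
Solving gives d = 325, so the new rate took effect on 21 Nov 2032.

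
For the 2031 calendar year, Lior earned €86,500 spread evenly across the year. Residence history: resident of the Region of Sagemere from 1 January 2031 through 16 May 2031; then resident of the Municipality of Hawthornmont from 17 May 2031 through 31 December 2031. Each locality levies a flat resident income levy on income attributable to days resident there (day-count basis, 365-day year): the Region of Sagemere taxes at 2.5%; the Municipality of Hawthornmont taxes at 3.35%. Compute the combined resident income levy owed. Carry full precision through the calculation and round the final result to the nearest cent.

The Region of Sagemere, 1 January – 16 May 2031: 136 days → €86,500 × 2.5% × 136/365 = €805.7534
The Municipality of Hawthornmont, 17 May – 31 December 2031: 229 days → €86,500 × 3.35% × 229/365 = €1,818.0404
Total = €2,623.7938

€2,623.79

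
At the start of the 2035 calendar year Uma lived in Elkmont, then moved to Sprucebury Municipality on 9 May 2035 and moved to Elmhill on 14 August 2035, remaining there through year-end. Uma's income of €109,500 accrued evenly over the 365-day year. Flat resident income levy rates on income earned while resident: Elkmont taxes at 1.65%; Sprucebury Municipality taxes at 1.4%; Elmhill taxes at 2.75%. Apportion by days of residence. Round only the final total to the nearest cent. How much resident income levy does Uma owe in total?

€2,196.00

Elkmont, 1 January – 8 May 2035: 128 days → €109,500 × 1.65% × 128/365 = €633.6000
Sprucebury Municipality, 9 May – 13 August 2035: 97 days → €109,500 × 1.4% × 97/365 = €407.4000
Elmhill, 14 August – 31 December 2035: 140 days → €109,500 × 2.75% × 140/365 = €1,155.0000
Total = €2,196.0000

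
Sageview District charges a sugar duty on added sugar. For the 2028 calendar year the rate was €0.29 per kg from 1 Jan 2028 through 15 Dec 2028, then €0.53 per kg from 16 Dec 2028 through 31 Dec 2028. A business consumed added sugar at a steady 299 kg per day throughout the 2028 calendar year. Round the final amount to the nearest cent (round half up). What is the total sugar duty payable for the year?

1 Jan – 15 Dec 2028: 350 days × 299 kg/day = 104,650 kg at €0.29/kg → €30,348.50
16 Dec – 31 Dec 2028: 16 days × 299 kg/day = 4,784 kg at €0.53/kg → €2,535.52

€32,884.02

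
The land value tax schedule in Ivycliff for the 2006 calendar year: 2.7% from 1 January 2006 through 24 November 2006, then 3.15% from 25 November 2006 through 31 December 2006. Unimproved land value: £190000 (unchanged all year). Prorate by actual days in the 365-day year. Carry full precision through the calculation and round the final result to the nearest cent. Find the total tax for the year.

£5216.67

1 January – 24 November 2006: 328 days at 2.7% → £190000 × 2.7% × 328/365 = £4609.9726
25 November – 31 December 2006: 37 days at 3.15% → £190000 × 3.15% × 37/365 = £606.6986
Total = £5216.6712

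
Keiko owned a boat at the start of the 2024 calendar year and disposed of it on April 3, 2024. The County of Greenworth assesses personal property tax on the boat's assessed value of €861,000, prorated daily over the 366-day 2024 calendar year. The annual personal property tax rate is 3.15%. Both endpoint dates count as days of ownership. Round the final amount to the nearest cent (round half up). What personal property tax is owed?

€6,965.63

Days held (January 1 – April 3, 2024): 94 out of 366
Tax = €861,000 × 3.15% × 94/366 = €6,965.6311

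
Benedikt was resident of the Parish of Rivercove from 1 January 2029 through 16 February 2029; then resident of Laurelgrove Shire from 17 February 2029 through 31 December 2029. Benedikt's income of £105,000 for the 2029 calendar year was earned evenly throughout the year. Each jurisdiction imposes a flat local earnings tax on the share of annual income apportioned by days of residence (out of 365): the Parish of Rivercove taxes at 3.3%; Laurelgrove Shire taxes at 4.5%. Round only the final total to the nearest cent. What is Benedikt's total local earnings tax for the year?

£4,562.75

The Parish of Rivercove, 1 January – 16 February 2029: 47 days → £105,000 × 3.3% × 47/365 = £446.1781
Laurelgrove Shire, 17 February – 31 December 2029: 318 days → £105,000 × 4.5% × 318/365 = £4,116.5753
Total = £4,562.7534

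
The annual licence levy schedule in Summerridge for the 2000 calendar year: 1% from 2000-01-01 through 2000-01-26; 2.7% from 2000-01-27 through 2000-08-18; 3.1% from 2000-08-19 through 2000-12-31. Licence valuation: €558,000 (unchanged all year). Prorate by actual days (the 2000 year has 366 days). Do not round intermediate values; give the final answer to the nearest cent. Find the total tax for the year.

€15,215.41

2000-01-01 to 2000-01-26: 26 days at 1% → €558,000 × 1% × 26/366 = €396.3934
2000-01-27 to 2000-08-18: 205 days at 2.7% → €558,000 × 2.7% × 205/366 = €8,438.6066
2000-08-19 to 2000-12-31: 135 days at 3.1% → €558,000 × 3.1% × 135/366 = €6,380.4098
Total = €15,215.4098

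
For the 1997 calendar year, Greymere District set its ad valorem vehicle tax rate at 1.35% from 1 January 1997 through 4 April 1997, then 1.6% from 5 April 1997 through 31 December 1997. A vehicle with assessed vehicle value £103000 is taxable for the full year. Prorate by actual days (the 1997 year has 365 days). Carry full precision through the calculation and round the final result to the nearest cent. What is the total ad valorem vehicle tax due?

£1581.68

1 January – 4 April 1997: 94 days at 1.35% → £103000 × 1.35% × 94/365 = £358.1014
5 April – 31 December 1997: 271 days at 1.6% → £103000 × 1.6% × 271/365 = £1223.5836
Total = £1581.6849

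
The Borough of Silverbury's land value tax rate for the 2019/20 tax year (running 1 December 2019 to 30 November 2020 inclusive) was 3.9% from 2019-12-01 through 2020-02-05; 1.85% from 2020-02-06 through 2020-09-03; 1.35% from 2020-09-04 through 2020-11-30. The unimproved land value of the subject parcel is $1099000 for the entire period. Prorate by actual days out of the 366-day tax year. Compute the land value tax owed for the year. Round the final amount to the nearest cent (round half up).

$23134.55

2019-12-01 to 2020-02-05: 67 days at 3.9% → $1099000 × 3.9% × 67/366 = $7846.1393
2020-02-06 to 2020-09-03: 211 days at 1.85% → $1099000 × 1.85% × 211/366 = $11721.1653
2020-09-04 to 2020-11-30: 88 days at 1.35% → $1099000 × 1.35% × 88/366 = $3567.2459
Total = $23134.5505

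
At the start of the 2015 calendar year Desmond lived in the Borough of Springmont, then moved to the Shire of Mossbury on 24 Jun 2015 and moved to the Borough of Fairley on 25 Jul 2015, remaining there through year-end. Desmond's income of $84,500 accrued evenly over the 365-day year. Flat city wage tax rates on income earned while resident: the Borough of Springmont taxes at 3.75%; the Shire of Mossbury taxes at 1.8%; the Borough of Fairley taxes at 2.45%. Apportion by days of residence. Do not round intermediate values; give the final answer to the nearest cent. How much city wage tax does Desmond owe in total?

$2,547.27

The Borough of Springmont, 1 Jan – 23 Jun 2015: 174 days → $84,500 × 3.75% × 174/365 = $1,510.5822
The Shire of Mossbury, 24 Jun – 24 Jul 2015: 31 days → $84,500 × 1.8% × 31/365 = $129.1808
The Borough of Fairley, 25 Jul – 31 Dec 2015: 160 days → $84,500 × 2.45% × 160/365 = $907.5068
Total = $2,547.2699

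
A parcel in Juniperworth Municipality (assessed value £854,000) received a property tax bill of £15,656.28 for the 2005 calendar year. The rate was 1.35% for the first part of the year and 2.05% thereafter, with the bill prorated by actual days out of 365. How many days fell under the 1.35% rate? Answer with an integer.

113 days

Let d = days at the first rate; then 365 − d days at the second rate.
£854,000 × [1.35%·d + 2.05%·(365−d)] / 365 = £15,656.28
Solving gives d = 113, so the new rate took effect on 24 April 2005.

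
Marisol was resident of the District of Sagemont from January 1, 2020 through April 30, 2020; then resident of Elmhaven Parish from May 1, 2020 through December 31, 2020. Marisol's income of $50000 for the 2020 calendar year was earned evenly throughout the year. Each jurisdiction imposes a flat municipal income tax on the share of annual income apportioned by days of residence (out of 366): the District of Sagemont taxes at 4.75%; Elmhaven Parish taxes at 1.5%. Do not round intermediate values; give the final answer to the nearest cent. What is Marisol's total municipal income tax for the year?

The District of Sagemont, January 1 – April 30, 2020: 121 days → $50000 × 4.75% × 121/366 = $785.1776
Elmhaven Parish, May 1 – December 31, 2020: 245 days → $50000 × 1.5% × 245/366 = $502.0492
Total = $1287.2268

$1287.23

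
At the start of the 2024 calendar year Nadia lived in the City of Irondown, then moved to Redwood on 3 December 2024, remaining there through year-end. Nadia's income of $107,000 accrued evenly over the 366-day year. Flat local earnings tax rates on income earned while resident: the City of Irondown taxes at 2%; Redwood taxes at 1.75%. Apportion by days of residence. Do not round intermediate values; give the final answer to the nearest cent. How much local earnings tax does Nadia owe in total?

$2,118.80

The City of Irondown, 1 January – 2 December 2024: 337 days → $107,000 × 2% × 337/366 = $1,970.4372
Redwood, 3 December – 31 December 2024: 29 days → $107,000 × 1.75% × 29/366 = $148.3675
Total = $2,118.8046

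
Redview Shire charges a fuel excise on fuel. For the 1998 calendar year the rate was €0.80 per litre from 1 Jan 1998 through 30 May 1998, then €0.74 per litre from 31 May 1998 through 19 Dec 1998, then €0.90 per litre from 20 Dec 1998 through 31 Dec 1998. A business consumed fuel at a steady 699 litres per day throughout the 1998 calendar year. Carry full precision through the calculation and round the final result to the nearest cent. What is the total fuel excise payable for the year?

1 Jan – 30 May 1998: 150 days × 699 litres/day = 104,850 litres at €0.80/litre → €83880.00
31 May – 19 Dec 1998: 203 days × 699 litres/day = 141,897 litres at €0.74/litre → €105003.78
20 Dec – 31 Dec 1998: 12 days × 699 litres/day = 8,388 litres at €0.90/litre → €7549.20

€196432.98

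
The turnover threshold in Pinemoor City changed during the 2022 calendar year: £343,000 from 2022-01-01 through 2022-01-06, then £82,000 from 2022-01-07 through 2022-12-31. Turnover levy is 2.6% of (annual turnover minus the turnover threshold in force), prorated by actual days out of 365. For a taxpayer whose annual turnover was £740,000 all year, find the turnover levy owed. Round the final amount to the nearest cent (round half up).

2022-01-01 to 2022-01-06: 6 days, exemption £343,000 → (£740,000 − £343,000) × 2.6% × 6/365 = £169.6767
2022-01-07 to 2022-12-31: 359 days, exemption £82,000 → (£740,000 − £82,000) × 2.6% × 359/365 = £16,826.7726
Total = £16,996.4493

£16,996.45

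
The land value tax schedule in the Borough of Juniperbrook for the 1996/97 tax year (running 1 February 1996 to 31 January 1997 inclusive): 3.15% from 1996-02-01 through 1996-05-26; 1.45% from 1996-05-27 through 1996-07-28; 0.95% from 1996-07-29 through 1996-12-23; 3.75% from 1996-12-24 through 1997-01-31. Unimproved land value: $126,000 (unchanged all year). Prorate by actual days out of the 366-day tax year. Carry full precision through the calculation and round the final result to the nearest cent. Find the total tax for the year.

1996-02-01 to 1996-05-26: 116 days at 3.15% → $126,000 × 3.15% × 116/366 = $1,257.9344
1996-05-27 to 1996-07-28: 63 days at 1.45% → $126,000 × 1.45% × 63/366 = $314.4836
1996-07-29 to 1996-12-23: 148 days at 0.95% → $126,000 × 0.95% × 148/366 = $484.0328
1996-12-24 to 1997-01-31: 39 days at 3.75% → $126,000 × 3.75% × 39/366 = $503.4836
Total = $2,559.9344

$2,559.93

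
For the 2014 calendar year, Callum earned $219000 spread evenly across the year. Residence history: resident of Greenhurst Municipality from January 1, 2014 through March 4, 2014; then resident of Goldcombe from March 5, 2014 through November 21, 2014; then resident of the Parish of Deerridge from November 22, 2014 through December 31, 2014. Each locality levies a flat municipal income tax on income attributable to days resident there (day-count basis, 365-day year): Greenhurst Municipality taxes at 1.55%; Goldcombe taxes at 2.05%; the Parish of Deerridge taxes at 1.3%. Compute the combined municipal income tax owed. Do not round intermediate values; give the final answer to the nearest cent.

Greenhurst Municipality, January 1 – March 4, 2014: 63 days → $219000 × 1.55% × 63/365 = $585.9000
Goldcombe, March 5 – November 21, 2014: 262 days → $219000 × 2.05% × 262/365 = $3222.6000
The Parish of Deerridge, November 22 – December 31, 2014: 40 days → $219000 × 1.3% × 40/365 = $312.0000
Total = $4120.5000

$4120.50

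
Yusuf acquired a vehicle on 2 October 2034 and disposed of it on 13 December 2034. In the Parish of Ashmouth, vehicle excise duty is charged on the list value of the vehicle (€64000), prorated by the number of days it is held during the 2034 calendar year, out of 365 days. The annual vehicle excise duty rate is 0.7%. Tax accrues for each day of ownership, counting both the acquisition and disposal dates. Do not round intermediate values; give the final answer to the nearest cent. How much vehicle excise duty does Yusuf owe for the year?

€89.60

Days held (2 October – 13 December 2034): 73 out of 365
Tax = €64000 × 0.7% × 73/365 = €89.6000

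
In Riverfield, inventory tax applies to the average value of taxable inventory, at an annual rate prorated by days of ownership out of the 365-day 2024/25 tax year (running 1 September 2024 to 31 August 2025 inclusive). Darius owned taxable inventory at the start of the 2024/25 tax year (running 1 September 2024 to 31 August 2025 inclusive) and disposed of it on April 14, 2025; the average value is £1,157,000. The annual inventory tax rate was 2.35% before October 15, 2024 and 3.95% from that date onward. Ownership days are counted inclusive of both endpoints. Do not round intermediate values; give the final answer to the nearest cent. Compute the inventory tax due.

September 1 – October 14, 2024: 44 days at 2.35% → £1,157,000 × 2.35% × 44/365 = £3,277.6384
October 15, 2024 – April 14, 2025: 182 days at 3.95% → £1,157,000 × 3.95% × 182/365 = £22,788.1452
Total = £26,065.7836

£26,065.78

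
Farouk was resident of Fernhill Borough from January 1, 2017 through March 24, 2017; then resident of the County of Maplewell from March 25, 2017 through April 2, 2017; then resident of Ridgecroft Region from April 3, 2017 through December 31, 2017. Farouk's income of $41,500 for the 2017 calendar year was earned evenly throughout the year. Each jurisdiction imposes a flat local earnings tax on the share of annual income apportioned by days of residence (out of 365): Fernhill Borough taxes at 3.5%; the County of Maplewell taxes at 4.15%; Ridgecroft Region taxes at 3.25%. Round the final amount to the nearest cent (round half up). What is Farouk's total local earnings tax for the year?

Fernhill Borough, January 1 – March 24, 2017: 83 days → $41,500 × 3.5% × 83/365 = $330.2945
The County of Maplewell, March 25 – April 2, 2017: 9 days → $41,500 × 4.15% × 9/365 = $42.4664
Ridgecroft Region, April 3 – December 31, 2017: 273 days → $41,500 × 3.25% × 273/365 = $1,008.7911
Total = $1,381.5521

$1,381.55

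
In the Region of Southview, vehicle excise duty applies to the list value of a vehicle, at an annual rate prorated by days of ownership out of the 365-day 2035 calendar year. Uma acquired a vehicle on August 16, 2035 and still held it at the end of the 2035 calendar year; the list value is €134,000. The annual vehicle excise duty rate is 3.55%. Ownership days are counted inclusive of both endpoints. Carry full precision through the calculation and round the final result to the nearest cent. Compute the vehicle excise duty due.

€1,798.54

Days held (August 16 – December 31, 2035): 138 out of 365
Tax = €134,000 × 3.55% × 138/365 = €1,798.5370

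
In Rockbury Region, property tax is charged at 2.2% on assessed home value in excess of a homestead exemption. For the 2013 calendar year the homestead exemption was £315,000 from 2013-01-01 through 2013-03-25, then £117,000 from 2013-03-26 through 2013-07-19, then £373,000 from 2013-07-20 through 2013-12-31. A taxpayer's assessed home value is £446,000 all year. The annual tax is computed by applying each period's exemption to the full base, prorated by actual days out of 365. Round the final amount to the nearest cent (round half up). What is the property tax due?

2013-01-01 to 2013-03-25: 84 days, exemption £315,000 → (£446,000 − £315,000) × 2.2% × 84/365 = £663.2548
2013-03-26 to 2013-07-19: 116 days, exemption £117,000 → (£446,000 − £117,000) × 2.2% × 116/365 = £2,300.2959
2013-07-20 to 2013-12-31: 165 days, exemption £373,000 → (£446,000 − £373,000) × 2.2% × 165/365 = £726.0000
Total = £3,689.5507

£3,689.55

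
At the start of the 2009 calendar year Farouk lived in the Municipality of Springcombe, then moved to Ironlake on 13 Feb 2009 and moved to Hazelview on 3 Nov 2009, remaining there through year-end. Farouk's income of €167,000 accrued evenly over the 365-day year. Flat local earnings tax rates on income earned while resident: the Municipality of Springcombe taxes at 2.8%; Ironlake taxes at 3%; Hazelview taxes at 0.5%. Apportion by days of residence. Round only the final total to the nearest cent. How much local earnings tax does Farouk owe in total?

€4,295.79

The Municipality of Springcombe, 1 Jan – 12 Feb 2009: 43 days → €167,000 × 2.8% × 43/365 = €550.8712
Ironlake, 13 Feb – 2 Nov 2009: 263 days → €167,000 × 3% × 263/365 = €3,609.9452
Hazelview, 3 Nov – 31 Dec 2009: 59 days → €167,000 × 0.5% × 59/365 = €134.9726
Total = €4,295.7890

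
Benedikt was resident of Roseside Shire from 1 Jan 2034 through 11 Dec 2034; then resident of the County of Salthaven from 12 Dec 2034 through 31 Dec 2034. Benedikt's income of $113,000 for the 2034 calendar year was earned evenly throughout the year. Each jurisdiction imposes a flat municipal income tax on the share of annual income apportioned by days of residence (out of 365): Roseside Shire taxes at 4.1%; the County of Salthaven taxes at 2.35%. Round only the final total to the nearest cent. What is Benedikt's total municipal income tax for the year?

$4,524.64

Roseside Shire, 1 Jan – 11 Dec 2034: 345 days → $113,000 × 4.1% × 345/365 = $4,379.1370
The County of Salthaven, 12 Dec – 31 Dec 2034: 20 days → $113,000 × 2.35% × 20/365 = $145.5068
Total = $4,524.6438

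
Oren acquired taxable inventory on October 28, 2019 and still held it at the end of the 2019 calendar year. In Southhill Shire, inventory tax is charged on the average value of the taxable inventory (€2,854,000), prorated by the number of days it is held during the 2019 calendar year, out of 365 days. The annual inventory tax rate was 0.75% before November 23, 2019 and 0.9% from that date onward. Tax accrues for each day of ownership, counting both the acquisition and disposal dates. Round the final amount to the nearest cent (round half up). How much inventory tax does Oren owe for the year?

€4,269.27

October 28 – November 22, 2019: 26 days at 0.75% → €2,854,000 × 0.75% × 26/365 = €1,524.7397
November 23 – December 31, 2019: 39 days at 0.9% → €2,854,000 × 0.9% × 39/365 = €2,744.5315
Total = €4,269.2712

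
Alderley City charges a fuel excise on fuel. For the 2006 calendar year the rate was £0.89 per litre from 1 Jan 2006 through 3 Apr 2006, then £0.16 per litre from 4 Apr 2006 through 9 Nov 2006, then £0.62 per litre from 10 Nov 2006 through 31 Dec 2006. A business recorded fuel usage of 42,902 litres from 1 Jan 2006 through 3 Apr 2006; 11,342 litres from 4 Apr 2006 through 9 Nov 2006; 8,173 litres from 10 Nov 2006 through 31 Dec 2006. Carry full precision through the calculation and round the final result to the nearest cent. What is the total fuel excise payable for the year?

1 Jan – 3 Apr 2006: 42,902 litres at £0.89/litre → £38182.78
4 Apr – 9 Nov 2006: 11,342 litres at £0.16/litre → £1814.72
10 Nov – 31 Dec 2006: 8,173 litres at £0.62/litre → £5067.26

£45064.76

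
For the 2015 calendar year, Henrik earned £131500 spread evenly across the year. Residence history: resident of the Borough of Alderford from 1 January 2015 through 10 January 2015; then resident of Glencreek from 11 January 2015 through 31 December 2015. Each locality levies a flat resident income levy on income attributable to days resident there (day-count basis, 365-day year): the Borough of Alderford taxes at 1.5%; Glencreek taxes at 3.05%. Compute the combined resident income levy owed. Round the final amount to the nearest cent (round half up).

£3954.91

The Borough of Alderford, 1 January – 10 January 2015: 10 days → £131500 × 1.5% × 10/365 = £54.0411
Glencreek, 11 January – 31 December 2015: 355 days → £131500 × 3.05% × 355/365 = £3900.8664
Total = £3954.9075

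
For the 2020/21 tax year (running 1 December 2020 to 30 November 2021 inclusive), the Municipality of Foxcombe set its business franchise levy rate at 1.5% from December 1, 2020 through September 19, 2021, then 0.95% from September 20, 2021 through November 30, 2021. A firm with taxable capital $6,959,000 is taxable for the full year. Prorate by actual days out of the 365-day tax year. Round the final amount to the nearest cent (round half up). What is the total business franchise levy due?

$96,834.96

December 1, 2020 – September 19, 2021: 293 days at 1.5% → $6,959,000 × 1.5% × 293/365 = $83,793.9863
September 20 – November 30, 2021: 72 days at 0.95% → $6,959,000 × 0.95% × 72/365 = $13,040.9753
Total = $96,834.9616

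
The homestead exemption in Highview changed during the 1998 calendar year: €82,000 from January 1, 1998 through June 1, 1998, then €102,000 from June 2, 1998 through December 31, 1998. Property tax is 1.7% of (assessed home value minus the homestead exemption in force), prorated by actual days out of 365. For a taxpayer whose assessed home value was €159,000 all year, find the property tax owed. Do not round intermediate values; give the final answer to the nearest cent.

January 1 – June 1, 1998: 152 days, exemption €82,000 → (€159,000 − €82,000) × 1.7% × 152/365 = €545.1178
June 2 – December 31, 1998: 213 days, exemption €102,000 → (€159,000 − €102,000) × 1.7% × 213/365 = €565.4712
Total = €1,110.5890

€1,110.59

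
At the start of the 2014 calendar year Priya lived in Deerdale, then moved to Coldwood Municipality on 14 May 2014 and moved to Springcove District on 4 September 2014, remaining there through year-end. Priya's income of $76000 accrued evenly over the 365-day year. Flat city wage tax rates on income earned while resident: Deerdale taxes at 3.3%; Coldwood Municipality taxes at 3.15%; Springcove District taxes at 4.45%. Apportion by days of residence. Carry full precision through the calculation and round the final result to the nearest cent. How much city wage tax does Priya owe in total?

Deerdale, 1 January – 13 May 2014: 133 days → $76000 × 3.3% × 133/365 = $913.8740
Coldwood Municipality, 14 May – 3 September 2014: 113 days → $76000 × 3.15% × 113/365 = $741.1562
Springcove District, 4 September – 31 December 2014: 119 days → $76000 × 4.45% × 119/365 = $1102.6247
Total = $2757.6548

$2757.65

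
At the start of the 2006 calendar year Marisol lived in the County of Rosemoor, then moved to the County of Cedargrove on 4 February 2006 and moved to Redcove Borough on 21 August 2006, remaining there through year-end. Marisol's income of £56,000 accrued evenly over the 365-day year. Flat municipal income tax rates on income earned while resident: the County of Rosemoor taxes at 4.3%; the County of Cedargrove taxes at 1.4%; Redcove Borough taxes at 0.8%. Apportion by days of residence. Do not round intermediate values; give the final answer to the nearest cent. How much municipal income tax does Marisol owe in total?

The County of Rosemoor, 1 January – 3 February 2006: 34 days → £56,000 × 4.3% × 34/365 = £224.3068
The County of Cedargrove, 4 February – 20 August 2006: 198 days → £56,000 × 1.4% × 198/365 = £425.2932
Redcove Borough, 21 August – 31 December 2006: 133 days → £56,000 × 0.8% × 133/365 = £163.2438
Total = £812.8438

£812.84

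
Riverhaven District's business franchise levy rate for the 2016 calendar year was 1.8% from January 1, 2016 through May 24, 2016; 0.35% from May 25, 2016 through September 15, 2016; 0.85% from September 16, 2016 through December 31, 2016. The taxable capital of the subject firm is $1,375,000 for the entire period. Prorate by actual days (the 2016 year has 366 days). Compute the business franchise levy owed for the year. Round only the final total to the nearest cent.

$14,721.14

January 1 – May 24, 2016: 145 days at 1.8% → $1,375,000 × 1.8% × 145/366 = $9,805.3279
May 25 – September 15, 2016: 114 days at 0.35% → $1,375,000 × 0.35% × 114/366 = $1,498.9754
September 16 – December 31, 2016: 107 days at 0.85% → $1,375,000 × 0.85% × 107/366 = $3,416.8374
Total = $14,721.1407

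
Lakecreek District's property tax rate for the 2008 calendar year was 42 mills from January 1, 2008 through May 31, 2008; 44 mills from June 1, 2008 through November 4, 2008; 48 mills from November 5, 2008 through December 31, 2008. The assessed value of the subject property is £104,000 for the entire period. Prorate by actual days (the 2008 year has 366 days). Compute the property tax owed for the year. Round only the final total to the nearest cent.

£4,554.40

January 1 – May 31, 2008: 152 days at 42 mills → £104,000 × 4.2% × 152/366 = £1,814.0328
June 1 – November 4, 2008: 157 days at 44 mills → £104,000 × 4.4% × 157/366 = £1,962.9290
November 5 – December 31, 2008: 57 days at 48 mills → £104,000 × 4.8% × 57/366 = £777.4426
Total = £4,554.4044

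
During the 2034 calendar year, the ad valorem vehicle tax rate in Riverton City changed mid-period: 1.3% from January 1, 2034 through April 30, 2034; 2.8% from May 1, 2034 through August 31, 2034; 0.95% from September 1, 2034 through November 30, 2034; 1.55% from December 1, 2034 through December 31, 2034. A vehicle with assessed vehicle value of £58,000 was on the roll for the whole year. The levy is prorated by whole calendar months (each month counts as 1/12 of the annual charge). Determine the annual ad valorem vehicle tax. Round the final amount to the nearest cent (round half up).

£1,005.33

January 1 – April 30, 2034: 4 months at 1.3% → £58,000 × 1.3% × 4/12 = £251.3333
May 1 – August 31, 2034: 4 months at 2.8% → £58,000 × 2.8% × 4/12 = £541.3333
September 1 – November 30, 2034: 3 months at 0.95% → £58,000 × 0.95% × 3/12 = £137.7500
December 1 – December 31, 2034: 1 month at 1.55% → £58,000 × 1.55% × 1/12 = £74.9167
Total = £1,005.3333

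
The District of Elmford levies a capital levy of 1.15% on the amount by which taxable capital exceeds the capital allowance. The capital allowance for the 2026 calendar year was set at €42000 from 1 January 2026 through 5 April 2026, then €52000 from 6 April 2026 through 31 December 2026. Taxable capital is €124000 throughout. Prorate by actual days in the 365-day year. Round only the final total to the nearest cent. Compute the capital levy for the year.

€857.93

1 January – 5 April 2026: 95 days, exemption €42000 → (€124000 − €42000) × 1.15% × 95/365 = €245.4384
6 April – 31 December 2026: 270 days, exemption €52000 → (€124000 − €52000) × 1.15% × 270/365 = €612.4932
Total = €857.9315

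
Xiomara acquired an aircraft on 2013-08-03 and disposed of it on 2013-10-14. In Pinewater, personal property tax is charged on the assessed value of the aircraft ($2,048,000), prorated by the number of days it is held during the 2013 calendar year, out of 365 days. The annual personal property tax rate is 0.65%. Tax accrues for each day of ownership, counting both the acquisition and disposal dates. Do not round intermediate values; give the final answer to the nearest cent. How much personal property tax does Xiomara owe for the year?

$2,662.40

Days held (2013-08-03 to 2013-10-14): 73 out of 365
Tax = $2,048,000 × 0.65% × 73/365 = $2,662.4000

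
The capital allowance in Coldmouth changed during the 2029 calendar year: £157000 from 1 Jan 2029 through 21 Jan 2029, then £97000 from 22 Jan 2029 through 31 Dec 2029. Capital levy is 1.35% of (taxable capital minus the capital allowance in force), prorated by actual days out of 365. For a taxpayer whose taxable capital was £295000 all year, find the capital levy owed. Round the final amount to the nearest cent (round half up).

1 Jan – 21 Jan 2029: 21 days, exemption £157000 → (£295000 − £157000) × 1.35% × 21/365 = £107.1863
22 Jan – 31 Dec 2029: 344 days, exemption £97000 → (£295000 − £97000) × 1.35% × 344/365 = £2519.2110
Total = £2626.3973

£2626.40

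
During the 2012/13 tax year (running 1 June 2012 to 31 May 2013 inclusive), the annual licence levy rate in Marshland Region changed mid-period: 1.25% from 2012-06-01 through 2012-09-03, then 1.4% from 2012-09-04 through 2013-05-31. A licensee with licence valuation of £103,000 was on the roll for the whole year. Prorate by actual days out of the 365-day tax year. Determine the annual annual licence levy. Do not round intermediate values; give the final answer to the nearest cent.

£1,401.79

2012-06-01 to 2012-09-03: 95 days at 1.25% → £103,000 × 1.25% × 95/365 = £335.1027
2012-09-04 to 2013-05-31: 270 days at 1.4% → £103,000 × 1.4% × 270/365 = £1,066.6849
Total = £1,401.7877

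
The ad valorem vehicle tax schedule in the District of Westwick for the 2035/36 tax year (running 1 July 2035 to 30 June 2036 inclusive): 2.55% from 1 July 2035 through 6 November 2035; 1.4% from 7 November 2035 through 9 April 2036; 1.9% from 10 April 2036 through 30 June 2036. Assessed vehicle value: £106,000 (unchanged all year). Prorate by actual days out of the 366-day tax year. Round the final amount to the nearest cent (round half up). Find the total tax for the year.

£2,032.39

1 July – 6 November 2035: 129 days at 2.55% → £106,000 × 2.55% × 129/366 = £952.6967
7 November 2035 – 9 April 2036: 155 days at 1.4% → £106,000 × 1.4% × 155/366 = £628.4699
10 April – 30 June 2036: 82 days at 1.9% → £106,000 × 1.9% × 82/366 = £451.2240
Total = £2,032.3907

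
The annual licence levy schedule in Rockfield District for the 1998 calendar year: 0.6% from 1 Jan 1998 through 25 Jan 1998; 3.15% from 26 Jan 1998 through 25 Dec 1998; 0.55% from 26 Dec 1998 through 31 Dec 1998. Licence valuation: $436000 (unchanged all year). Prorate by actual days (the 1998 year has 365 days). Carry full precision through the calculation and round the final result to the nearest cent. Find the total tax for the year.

1 Jan – 25 Jan 1998: 25 days at 0.6% → $436000 × 0.6% × 25/365 = $179.1781
26 Jan – 25 Dec 1998: 334 days at 3.15% → $436000 × 3.15% × 334/365 = $12567.5507
26 Dec – 31 Dec 1998: 6 days at 0.55% → $436000 × 0.55% × 6/365 = $39.4192
Total = $12786.1479

$12786.15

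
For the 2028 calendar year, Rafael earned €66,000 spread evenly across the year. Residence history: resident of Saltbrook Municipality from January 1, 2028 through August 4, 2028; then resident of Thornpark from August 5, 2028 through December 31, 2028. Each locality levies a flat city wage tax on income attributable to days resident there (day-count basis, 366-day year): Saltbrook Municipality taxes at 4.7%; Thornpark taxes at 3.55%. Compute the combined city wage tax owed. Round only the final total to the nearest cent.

Saltbrook Municipality, January 1 – August 4, 2028: 217 days → €66,000 × 4.7% × 217/366 = €1,839.1639
Thornpark, August 5 – December 31, 2028: 149 days → €66,000 × 3.55% × 149/366 = €953.8443
Total = €2,793.0082

€2,793.01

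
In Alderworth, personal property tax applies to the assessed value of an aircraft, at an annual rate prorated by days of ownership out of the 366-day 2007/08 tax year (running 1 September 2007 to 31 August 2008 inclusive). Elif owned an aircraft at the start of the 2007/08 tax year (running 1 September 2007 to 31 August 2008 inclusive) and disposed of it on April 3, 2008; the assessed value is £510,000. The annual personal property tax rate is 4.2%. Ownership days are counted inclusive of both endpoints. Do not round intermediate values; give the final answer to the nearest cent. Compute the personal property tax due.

Days held (September 1, 2007 – April 3, 2008): 216 out of 366
Tax = £510,000 × 4.2% × 216/366 = £12,641.3115

£12,641.31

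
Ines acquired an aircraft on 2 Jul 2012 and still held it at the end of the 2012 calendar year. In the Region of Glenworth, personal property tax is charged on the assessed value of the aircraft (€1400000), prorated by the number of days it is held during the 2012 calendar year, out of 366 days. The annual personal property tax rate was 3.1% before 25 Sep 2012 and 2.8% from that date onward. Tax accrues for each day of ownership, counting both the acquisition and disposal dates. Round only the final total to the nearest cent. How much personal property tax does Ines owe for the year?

€20575.41

2 Jul – 24 Sep 2012: 85 days at 3.1% → €1400000 × 3.1% × 85/366 = €10079.2350
25 Sep – 31 Dec 2012: 98 days at 2.8% → €1400000 × 2.8% × 98/366 = €10496.1749
Total = €20575.4098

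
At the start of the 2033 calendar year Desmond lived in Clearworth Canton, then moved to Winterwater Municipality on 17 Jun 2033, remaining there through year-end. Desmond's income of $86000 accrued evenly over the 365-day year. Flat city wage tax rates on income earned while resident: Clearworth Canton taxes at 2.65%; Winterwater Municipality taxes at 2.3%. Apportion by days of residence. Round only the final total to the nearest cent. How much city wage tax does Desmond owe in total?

Clearworth Canton, 1 Jan – 16 Jun 2033: 167 days → $86000 × 2.65% × 167/365 = $1042.7205
Winterwater Municipality, 17 Jun – 31 Dec 2033: 198 days → $86000 × 2.3% × 198/365 = $1072.9973
Total = $2115.7178

$2115.72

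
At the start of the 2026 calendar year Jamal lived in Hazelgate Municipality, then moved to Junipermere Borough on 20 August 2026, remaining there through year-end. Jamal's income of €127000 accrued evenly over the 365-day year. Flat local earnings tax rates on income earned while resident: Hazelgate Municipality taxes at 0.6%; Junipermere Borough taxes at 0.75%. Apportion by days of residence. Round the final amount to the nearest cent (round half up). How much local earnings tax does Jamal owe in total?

Hazelgate Municipality, 1 January – 19 August 2026: 231 days → €127000 × 0.6% × 231/365 = €482.2521
Junipermere Borough, 20 August – 31 December 2026: 134 days → €127000 × 0.75% × 134/365 = €349.6849
Total = €831.9370

€831.94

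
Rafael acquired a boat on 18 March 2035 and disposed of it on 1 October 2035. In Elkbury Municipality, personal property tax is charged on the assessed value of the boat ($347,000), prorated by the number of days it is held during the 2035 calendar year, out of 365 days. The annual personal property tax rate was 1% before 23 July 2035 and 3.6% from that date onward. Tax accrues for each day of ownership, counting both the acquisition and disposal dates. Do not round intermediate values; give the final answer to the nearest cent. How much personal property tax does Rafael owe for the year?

$3,637.32

18 March – 22 July 2035: 127 days at 1% → $347,000 × 1% × 127/365 = $1,207.3699
23 July – 1 October 2035: 71 days at 3.6% → $347,000 × 3.6% × 71/365 = $2,429.9507
Total = $3,637.3205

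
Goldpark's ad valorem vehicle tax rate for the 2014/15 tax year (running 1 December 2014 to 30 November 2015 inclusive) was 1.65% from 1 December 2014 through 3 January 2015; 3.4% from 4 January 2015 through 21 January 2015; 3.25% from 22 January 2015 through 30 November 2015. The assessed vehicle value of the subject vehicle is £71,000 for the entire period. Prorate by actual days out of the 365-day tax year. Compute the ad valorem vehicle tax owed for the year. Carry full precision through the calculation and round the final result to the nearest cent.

1 December 2014 – 3 January 2015: 34 days at 1.65% → £71,000 × 1.65% × 34/365 = £109.1260
4 January – 21 January 2015: 18 days at 3.4% → £71,000 × 3.4% × 18/365 = £119.0466
22 January – 30 November 2015: 313 days at 3.25% → £71,000 × 3.25% × 313/365 = £1,978.7603
Total = £2,206.9329

£2,206.93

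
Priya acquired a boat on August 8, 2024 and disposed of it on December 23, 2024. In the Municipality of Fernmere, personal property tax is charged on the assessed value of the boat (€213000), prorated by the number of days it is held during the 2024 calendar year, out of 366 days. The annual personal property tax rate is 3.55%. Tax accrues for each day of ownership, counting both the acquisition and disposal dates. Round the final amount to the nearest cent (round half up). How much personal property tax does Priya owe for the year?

Days held (August 8 – December 23, 2024): 138 out of 366
Tax = €213000 × 3.55% × 138/366 = €2851.0574

€2851.06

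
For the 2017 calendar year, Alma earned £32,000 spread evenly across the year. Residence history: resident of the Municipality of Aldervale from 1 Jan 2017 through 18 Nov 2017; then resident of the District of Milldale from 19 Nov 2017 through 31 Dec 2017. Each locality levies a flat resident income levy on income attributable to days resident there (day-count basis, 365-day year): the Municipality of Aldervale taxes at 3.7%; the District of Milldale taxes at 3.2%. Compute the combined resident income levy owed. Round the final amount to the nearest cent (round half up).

The Municipality of Aldervale, 1 Jan – 18 Nov 2017: 322 days → £32,000 × 3.7% × 322/365 = £1,044.5151
The District of Milldale, 19 Nov – 31 Dec 2017: 43 days → £32,000 × 3.2% × 43/365 = £120.6356
Total = £1,165.1507

£1,165.15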